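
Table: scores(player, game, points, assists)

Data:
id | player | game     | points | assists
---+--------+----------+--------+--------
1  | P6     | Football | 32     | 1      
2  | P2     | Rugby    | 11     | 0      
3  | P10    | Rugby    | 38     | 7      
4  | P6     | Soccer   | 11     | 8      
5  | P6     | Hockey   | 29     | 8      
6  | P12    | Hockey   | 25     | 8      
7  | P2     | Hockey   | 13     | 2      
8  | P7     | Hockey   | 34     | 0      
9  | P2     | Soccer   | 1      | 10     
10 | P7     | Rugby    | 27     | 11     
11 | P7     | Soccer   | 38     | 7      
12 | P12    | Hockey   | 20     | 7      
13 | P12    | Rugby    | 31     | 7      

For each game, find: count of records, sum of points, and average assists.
SELECT game,
       COUNT(*) as cnt,
       SUM(points) as total_points,
       AVG(assists) as avg_assists
FROM scores
GROUP BY game

Result:
  Football: 1 records, 32 total points, 1.00 avg assists
  Hockey: 5 records, 121 total points, 5.00 avg assists
  Rugby: 4 records, 107 total points, 6.25 avg assists
  Soccer: 3 records, 50 total points, 8.33 avg assists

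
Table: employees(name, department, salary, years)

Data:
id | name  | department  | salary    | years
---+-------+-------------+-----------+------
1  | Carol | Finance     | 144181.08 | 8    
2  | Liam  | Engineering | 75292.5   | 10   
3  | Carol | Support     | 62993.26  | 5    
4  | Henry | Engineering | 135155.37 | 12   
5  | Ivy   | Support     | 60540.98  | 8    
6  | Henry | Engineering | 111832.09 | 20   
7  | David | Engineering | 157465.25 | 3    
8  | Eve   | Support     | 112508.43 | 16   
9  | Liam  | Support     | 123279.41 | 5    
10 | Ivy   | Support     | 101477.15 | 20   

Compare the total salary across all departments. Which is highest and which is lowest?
SELECT department, SUM(salary)
FROM employees
GROUP BY department
ORDER BY SUM(salary)

All groups:
  Finance: 144181.08
  Support: 460799.23
  Engineering: 479745.21

Highest: Engineering (479745.21)
Lowest: Finance (144181.08)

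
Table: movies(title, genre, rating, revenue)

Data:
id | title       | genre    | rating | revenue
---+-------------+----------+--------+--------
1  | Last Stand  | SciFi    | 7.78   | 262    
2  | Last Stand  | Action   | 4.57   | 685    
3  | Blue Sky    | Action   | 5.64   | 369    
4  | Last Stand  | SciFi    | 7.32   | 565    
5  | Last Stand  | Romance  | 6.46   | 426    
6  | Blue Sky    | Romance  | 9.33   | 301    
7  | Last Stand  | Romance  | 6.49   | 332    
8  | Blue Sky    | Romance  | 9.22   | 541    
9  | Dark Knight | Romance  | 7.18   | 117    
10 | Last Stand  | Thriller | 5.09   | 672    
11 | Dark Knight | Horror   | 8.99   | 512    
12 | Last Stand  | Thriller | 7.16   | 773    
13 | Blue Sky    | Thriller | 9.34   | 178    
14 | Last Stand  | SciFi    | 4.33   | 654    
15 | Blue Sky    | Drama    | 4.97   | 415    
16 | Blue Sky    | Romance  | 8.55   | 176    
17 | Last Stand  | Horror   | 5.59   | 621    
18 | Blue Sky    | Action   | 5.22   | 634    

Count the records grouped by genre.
SELECT genre, COUNT(*) as count
FROM movies
GROUP BY genre

Result:
  Action: 3
  Drama: 1
  Horror: 2
  Romance: 6
  SciFi: 3
  Thriller: 3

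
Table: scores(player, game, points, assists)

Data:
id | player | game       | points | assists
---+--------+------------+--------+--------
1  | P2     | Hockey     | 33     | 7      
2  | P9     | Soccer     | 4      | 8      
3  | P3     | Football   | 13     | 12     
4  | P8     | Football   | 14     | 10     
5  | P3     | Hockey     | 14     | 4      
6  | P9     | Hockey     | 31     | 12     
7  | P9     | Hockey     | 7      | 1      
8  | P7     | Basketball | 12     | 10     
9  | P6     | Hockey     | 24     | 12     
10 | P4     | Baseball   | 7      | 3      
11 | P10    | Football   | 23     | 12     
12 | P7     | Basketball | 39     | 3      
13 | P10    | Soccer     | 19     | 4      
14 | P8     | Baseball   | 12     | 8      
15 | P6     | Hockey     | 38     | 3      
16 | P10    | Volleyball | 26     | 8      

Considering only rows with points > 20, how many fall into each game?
SELECT game, COUNT(*)
FROM scores
WHERE points > 20
GROUP BY game

Note: WHERE filters rows before grouping.

Result:
  Basketball: 1
  Football: 1
  Hockey: 4
  Volleyball: 1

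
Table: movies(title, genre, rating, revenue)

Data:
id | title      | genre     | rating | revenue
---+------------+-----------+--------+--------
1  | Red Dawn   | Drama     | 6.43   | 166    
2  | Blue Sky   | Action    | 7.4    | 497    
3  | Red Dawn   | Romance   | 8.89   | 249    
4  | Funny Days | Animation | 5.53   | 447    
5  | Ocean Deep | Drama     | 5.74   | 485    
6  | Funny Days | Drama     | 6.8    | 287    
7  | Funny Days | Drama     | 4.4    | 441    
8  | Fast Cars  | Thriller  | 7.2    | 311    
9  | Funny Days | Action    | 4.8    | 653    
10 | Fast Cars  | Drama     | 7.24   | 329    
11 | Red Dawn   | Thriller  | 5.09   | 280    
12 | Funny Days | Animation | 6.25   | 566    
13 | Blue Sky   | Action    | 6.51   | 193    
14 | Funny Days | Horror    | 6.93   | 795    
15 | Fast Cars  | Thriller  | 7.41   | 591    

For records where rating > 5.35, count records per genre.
SELECT genre, COUNT(*)
FROM movies
WHERE rating > 5.35
GROUP BY genre

Note: WHERE filters rows before grouping.

Result:
  Action: 2
  Animation: 2
  Drama: 4
  Horror: 1
  Romance: 1
  Thriller: 2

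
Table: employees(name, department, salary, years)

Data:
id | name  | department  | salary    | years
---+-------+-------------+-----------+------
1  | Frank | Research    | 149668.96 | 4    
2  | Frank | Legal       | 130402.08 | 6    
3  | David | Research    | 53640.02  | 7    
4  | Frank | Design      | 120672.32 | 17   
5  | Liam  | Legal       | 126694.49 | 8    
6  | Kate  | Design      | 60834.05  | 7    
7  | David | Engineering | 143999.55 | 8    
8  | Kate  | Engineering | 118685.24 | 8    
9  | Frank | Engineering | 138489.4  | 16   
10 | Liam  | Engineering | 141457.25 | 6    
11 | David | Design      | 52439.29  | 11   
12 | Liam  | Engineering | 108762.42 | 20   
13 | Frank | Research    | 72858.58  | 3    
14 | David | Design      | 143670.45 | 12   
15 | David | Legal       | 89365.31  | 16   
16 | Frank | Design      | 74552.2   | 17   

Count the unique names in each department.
SELECT department, COUNT(DISTINCT name)
FROM employees
GROUP BY department

Result:
  Design: 3 distinct
  Engineering: 4 distinct
  Legal: 3 distinct
  Research: 2 distinct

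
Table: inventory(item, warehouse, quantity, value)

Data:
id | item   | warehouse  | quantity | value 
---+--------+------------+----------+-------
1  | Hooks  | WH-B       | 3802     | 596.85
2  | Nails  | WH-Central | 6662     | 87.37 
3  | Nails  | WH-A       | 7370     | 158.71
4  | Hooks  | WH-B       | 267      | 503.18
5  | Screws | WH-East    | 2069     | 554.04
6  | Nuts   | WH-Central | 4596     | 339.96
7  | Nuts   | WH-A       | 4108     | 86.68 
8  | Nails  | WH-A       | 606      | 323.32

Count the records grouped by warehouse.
SELECT warehouse, COUNT(*) as count
FROM inventory
GROUP BY warehouse

Result:
  WH-A: 3
  WH-B: 2
  WH-Central: 2
  WH-East: 1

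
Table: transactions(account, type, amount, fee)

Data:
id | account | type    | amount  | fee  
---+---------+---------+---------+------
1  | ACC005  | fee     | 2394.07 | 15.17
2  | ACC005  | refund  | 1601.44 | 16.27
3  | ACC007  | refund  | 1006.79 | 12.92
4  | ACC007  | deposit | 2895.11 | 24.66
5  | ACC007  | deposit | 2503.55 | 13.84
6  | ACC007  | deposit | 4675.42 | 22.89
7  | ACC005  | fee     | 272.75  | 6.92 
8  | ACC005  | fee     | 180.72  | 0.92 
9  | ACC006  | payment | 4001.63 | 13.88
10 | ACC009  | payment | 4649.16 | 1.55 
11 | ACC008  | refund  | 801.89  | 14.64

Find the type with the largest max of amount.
SELECT type, MAX(amount) as val
FROM transactions
GROUP BY type
ORDER BY val DESC
LIMIT 1

Result: deposit with max(amount) = 4675.42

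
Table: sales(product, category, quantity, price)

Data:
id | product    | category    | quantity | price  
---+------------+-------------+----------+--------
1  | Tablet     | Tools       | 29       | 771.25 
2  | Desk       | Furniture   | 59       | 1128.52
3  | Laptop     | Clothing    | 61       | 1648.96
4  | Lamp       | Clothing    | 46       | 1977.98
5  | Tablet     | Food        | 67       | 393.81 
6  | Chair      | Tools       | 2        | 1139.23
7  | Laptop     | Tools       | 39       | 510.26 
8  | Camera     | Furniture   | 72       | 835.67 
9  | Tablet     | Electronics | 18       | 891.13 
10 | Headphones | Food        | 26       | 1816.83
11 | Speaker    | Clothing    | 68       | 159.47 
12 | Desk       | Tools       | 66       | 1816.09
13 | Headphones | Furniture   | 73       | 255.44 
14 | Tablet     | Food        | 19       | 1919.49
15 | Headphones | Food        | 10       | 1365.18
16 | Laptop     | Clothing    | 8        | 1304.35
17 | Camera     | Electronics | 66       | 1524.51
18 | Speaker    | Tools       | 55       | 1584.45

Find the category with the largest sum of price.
SELECT category, SUM(price) as val
FROM sales
GROUP BY category
ORDER BY val DESC
LIMIT 1

Result: Tools with sum(price) = 5821.28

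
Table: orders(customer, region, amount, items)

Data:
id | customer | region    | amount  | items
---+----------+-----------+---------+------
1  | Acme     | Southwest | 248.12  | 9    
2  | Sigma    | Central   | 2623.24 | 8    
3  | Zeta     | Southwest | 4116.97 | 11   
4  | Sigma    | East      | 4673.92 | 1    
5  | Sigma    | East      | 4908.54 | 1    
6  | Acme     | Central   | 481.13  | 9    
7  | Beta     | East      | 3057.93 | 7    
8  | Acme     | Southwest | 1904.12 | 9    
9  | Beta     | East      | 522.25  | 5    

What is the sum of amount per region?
SELECT region, SUM(amount) as result
FROM orders
GROUP BY region

Result:
  Central: 3104.37
  East: 13162.64
  Southwest: 6269.21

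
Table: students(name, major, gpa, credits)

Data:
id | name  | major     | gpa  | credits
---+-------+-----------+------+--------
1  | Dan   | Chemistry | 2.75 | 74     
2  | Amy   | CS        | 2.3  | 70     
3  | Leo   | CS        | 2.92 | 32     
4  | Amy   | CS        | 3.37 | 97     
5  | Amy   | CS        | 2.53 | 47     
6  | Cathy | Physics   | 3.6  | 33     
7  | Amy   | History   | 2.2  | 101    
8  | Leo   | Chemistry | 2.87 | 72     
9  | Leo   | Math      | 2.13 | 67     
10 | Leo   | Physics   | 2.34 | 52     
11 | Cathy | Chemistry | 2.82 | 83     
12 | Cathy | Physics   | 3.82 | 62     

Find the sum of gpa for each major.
SELECT major, SUM(gpa) as result
FROM students
GROUP BY major

Result:
  CS: 11.12
  Chemistry: 8.44
  History: 2.20
  Math: 2.13
  Physics: 9.76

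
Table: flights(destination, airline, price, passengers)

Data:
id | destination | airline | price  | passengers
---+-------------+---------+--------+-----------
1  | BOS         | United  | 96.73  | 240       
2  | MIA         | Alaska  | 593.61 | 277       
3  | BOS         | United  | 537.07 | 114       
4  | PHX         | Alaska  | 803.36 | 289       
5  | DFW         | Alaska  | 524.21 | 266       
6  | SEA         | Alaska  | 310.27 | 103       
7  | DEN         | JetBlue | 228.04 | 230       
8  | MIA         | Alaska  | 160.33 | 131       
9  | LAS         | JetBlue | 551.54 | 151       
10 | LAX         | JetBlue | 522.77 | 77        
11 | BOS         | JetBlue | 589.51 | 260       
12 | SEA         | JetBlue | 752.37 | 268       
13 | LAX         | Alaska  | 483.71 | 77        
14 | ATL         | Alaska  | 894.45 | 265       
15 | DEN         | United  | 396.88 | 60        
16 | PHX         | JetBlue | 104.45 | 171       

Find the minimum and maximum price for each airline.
SELECT airline, MIN(price), MAX(price)
FROM flights
GROUP BY airline

Result:
  Alaska: min=160.33, max=894.45
  JetBlue: min=104.45, max=752.37
  United: min=96.73, max=537.07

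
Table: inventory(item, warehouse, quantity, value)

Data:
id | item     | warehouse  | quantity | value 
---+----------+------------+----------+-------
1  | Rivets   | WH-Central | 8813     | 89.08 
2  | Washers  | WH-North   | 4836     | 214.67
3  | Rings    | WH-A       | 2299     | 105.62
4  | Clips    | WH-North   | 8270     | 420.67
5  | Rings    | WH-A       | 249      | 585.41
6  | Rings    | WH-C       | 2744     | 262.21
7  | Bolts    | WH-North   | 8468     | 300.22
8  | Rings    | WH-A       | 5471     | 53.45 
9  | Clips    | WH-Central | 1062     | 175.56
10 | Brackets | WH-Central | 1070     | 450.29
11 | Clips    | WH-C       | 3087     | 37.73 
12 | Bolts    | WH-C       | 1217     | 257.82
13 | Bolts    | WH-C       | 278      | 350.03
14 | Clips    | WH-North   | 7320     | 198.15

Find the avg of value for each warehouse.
SELECT warehouse, AVG(value) as result
FROM inventory
GROUP BY warehouse

Result:
  WH-A: 248.16
  WH-C: 226.95
  WH-Central: 238.31
  WH-North: 283.43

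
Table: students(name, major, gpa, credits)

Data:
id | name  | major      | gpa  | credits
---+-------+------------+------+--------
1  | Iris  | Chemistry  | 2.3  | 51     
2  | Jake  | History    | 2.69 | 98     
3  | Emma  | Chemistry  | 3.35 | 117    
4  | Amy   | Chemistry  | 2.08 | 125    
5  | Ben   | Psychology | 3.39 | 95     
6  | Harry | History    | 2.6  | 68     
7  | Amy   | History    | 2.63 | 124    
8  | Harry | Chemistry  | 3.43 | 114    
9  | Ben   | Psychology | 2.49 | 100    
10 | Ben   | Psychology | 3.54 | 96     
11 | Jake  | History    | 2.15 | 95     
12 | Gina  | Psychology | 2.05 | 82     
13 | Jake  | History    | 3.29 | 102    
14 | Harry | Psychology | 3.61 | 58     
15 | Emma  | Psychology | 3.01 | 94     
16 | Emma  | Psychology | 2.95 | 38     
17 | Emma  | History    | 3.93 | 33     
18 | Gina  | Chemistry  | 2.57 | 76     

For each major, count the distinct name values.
SELECT major, COUNT(DISTINCT name)
FROM students
GROUP BY major

Result:
  Chemistry: 5 distinct
  History: 4 distinct
  Psychology: 4 distinct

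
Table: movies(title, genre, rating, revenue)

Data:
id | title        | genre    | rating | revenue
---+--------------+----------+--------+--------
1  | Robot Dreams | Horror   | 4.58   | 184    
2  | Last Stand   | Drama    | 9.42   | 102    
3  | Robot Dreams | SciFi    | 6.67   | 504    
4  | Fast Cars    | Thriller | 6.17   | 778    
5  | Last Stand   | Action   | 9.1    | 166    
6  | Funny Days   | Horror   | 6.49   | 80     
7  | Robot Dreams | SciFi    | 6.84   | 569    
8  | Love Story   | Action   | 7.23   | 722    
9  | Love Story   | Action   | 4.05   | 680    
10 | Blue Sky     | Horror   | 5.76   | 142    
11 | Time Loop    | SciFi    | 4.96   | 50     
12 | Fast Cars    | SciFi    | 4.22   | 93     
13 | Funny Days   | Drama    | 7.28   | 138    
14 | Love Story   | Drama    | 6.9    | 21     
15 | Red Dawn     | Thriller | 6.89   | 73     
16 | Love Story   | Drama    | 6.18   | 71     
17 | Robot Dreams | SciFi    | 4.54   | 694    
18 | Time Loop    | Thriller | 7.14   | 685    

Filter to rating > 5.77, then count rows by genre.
SELECT genre, COUNT(*)
FROM movies
WHERE rating > 5.77
GROUP BY genre

Note: WHERE filters rows before grouping.

Result:
  Action: 2
  Drama: 4
  Horror: 1
  SciFi: 2
  Thriller: 3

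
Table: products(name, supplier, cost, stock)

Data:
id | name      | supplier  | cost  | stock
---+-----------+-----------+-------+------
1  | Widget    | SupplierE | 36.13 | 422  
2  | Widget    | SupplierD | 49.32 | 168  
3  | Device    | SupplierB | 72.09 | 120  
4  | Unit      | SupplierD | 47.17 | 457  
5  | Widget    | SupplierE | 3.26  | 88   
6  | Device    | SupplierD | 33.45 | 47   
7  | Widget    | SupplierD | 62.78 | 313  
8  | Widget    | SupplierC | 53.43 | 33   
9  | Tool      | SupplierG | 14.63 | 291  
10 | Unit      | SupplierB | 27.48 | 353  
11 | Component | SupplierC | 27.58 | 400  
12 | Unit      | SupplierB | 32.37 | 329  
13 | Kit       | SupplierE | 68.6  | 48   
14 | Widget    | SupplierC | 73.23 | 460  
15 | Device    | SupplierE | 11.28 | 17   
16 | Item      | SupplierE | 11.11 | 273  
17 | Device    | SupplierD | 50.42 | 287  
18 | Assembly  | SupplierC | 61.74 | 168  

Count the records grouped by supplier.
SELECT supplier, COUNT(*) as count
FROM products
GROUP BY supplier

Result:
  SupplierB: 3
  SupplierC: 4
  SupplierD: 5
  SupplierE: 5
  SupplierG: 1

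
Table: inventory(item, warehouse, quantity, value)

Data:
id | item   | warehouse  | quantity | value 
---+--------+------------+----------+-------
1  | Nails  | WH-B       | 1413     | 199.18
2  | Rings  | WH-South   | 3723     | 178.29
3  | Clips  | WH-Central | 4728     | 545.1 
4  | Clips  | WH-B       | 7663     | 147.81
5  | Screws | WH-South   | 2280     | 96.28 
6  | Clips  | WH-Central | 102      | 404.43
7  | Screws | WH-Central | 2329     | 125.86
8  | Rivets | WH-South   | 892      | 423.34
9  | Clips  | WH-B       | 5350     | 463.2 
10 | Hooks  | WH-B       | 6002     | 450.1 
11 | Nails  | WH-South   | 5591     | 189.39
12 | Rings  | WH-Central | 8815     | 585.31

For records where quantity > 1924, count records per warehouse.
SELECT warehouse, COUNT(*)
FROM inventory
WHERE quantity > 1924
GROUP BY warehouse

Note: WHERE filters rows before grouping.

Result:
  WH-B: 3
  WH-Central: 3
  WH-South: 3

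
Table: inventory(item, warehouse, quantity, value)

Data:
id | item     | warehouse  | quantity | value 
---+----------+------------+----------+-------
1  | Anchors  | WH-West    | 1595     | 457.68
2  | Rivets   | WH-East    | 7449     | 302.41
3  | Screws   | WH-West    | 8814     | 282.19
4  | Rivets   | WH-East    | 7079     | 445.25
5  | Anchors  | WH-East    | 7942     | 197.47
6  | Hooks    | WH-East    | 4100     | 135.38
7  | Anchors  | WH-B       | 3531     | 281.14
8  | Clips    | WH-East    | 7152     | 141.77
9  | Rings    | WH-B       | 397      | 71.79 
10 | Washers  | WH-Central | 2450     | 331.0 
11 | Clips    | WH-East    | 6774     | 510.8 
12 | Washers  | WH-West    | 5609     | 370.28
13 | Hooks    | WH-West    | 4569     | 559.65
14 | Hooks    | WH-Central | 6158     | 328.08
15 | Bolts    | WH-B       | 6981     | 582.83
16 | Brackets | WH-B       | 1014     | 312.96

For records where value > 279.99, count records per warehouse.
SELECT warehouse, COUNT(*)
FROM inventory
WHERE value > 279.99
GROUP BY warehouse

Note: WHERE filters rows before grouping.

Result:
  WH-B: 3
  WH-Central: 2
  WH-East: 3
  WH-West: 4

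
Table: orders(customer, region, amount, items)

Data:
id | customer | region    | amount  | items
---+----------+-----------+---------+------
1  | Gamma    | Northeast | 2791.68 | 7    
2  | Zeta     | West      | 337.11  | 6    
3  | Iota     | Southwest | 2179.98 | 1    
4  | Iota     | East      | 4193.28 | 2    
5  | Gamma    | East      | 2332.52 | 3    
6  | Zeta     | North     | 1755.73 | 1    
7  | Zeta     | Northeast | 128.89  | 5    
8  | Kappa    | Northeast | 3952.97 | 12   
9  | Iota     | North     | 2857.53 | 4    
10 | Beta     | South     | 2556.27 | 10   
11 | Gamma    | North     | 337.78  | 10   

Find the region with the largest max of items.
SELECT region, MAX(items) as val
FROM orders
GROUP BY region
ORDER BY val DESC
LIMIT 1

Result: Northeast with max(items) = 12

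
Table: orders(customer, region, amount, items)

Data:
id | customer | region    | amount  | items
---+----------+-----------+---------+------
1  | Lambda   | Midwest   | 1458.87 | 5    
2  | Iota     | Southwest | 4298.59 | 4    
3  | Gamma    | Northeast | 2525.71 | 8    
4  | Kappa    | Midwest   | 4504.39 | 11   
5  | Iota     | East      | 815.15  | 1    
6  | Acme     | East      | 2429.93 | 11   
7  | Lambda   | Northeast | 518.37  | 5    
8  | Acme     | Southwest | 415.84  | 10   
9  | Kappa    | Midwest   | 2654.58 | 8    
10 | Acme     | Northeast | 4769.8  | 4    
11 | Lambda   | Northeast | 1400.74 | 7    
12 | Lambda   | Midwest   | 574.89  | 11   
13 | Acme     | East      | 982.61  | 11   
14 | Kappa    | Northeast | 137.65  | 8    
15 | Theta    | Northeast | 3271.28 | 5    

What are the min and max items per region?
SELECT region, MIN(items), MAX(items)
FROM orders
GROUP BY region

Result:
  East: min=1, max=11
  Midwest: min=5, max=11
  Northeast: min=4, max=8
  Southwest: min=4, max=10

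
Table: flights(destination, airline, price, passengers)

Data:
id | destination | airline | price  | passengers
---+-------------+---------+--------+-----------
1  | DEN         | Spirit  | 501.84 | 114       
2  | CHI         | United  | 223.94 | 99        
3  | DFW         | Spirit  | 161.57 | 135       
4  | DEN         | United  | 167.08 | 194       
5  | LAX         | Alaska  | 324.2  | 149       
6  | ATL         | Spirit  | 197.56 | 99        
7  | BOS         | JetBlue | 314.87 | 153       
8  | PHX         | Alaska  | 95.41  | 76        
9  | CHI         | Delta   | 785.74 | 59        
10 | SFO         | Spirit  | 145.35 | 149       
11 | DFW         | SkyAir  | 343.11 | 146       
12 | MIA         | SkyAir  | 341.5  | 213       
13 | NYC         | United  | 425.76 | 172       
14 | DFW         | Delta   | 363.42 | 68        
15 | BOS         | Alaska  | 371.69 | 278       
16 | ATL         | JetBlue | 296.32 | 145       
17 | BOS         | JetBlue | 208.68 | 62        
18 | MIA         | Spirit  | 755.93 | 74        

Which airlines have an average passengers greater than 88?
SELECT airline, AVG(passengers)
FROM flights
GROUP BY airline
HAVING AVG(passengers) > 88

Result:
  Alaska: avg=167.67
  JetBlue: avg=120.00
  SkyAir: avg=179.50
  Spirit: avg=114.20
  United: avg=155.00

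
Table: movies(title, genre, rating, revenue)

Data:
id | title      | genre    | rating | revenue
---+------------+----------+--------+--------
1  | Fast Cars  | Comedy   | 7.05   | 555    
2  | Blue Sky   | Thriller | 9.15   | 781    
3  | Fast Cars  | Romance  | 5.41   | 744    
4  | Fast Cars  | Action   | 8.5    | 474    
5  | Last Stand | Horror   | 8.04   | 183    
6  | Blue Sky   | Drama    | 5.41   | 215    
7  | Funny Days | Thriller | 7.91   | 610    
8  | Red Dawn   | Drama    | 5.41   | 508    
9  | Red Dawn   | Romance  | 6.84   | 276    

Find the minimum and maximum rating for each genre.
SELECT genre, MIN(rating), MAX(rating)
FROM movies
GROUP BY genre

Result:
  Action: min=8.50, max=8.50
  Comedy: min=7.05, max=7.05
  Drama: min=5.41, max=5.41
  Horror: min=8.04, max=8.04
  Romance: min=5.41, max=6.84
  Thriller: min=7.91, max=9.15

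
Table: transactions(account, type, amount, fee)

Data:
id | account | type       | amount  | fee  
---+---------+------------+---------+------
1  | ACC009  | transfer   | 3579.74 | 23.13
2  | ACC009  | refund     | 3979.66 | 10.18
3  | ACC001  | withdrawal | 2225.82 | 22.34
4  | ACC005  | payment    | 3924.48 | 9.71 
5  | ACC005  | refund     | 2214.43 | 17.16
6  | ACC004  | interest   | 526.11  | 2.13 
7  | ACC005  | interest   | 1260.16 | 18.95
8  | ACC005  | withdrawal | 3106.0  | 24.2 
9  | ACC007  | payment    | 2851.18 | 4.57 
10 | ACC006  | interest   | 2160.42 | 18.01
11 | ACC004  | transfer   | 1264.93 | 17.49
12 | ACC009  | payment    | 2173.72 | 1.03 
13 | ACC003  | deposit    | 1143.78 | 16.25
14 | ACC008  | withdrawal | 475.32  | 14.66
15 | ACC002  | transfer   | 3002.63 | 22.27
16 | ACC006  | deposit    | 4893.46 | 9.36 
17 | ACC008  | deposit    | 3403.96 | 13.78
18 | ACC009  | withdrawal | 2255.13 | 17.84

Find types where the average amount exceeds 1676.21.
SELECT type, AVG(amount)
FROM transactions
GROUP BY type
HAVING AVG(amount) > 1676.21

Result:
  deposit: avg=3147.07
  payment: avg=2983.13
  refund: avg=3097.05
  transfer: avg=2615.77
  withdrawal: avg=2015.57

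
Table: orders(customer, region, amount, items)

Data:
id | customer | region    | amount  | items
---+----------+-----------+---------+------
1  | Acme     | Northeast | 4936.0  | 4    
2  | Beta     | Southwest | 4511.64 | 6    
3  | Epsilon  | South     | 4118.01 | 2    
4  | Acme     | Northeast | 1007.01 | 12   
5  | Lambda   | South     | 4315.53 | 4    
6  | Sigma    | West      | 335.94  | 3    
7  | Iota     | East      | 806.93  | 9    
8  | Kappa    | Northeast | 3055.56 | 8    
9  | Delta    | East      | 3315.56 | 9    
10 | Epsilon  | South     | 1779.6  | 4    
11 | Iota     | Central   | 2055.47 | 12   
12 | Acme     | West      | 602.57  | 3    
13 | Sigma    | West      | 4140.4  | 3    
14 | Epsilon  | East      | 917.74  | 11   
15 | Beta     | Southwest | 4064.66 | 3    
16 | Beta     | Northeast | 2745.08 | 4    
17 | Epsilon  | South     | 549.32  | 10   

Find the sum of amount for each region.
SELECT region, SUM(amount) as result
FROM orders
GROUP BY region

Result:
  Central: 2055.47
  East: 5040.23
  Northeast: 11743.65
  South: 10762.46
  Southwest: 8576.30
  West: 5078.91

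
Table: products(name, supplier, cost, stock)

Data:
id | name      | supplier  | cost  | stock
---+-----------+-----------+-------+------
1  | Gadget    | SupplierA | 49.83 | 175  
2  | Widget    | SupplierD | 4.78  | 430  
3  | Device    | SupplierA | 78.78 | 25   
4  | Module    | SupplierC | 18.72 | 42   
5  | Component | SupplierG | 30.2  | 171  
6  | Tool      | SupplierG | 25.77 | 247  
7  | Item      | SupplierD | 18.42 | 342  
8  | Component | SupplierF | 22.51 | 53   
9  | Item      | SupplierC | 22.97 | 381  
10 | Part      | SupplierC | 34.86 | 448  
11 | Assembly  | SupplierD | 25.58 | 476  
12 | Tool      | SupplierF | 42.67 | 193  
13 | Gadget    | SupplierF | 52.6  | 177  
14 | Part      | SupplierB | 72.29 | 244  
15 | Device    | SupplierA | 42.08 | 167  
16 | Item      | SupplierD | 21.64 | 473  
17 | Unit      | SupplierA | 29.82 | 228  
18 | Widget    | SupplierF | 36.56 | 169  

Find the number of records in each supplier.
SELECT supplier, COUNT(*) as count
FROM products
GROUP BY supplier

Result:
  SupplierA: 4
  SupplierB: 1
  SupplierC: 3
  SupplierD: 4
  SupplierF: 4
  SupplierG: 2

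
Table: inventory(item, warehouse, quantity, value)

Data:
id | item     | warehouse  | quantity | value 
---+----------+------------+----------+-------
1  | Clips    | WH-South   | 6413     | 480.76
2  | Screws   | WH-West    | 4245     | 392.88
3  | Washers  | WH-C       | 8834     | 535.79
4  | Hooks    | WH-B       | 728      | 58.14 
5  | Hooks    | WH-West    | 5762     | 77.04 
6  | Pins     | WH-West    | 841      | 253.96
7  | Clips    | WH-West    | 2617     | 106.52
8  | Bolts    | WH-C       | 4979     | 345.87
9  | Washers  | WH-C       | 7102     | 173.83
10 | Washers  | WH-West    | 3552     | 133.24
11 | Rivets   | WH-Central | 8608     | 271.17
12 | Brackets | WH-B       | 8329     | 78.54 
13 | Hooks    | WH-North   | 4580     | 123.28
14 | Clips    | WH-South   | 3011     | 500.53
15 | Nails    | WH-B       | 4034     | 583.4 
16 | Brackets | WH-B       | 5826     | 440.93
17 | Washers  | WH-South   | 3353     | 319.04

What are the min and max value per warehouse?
SELECT warehouse, MIN(value), MAX(value)
FROM inventory
GROUP BY warehouse

Result:
  WH-B: min=58.14, max=583.40
  WH-C: min=173.83, max=535.79
  WH-Central: min=271.17, max=271.17
  WH-North: min=123.28, max=123.28
  WH-South: min=319.04, max=500.53
  WH-West: min=77.04, max=392.88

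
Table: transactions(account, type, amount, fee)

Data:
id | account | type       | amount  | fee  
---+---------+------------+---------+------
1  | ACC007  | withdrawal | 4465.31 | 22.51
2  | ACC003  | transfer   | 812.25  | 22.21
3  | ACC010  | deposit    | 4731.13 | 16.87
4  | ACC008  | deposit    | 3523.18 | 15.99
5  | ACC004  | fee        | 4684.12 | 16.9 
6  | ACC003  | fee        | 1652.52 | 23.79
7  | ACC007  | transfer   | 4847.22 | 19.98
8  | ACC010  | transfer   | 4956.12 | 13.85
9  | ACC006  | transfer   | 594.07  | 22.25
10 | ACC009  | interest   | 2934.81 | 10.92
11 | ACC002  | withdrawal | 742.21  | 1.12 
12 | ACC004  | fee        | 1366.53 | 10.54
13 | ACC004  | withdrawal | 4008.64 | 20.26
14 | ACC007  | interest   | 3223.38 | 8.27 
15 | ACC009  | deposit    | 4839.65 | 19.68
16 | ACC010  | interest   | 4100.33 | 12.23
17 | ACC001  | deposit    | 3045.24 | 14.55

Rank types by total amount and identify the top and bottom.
SELECT type, SUM(amount)
FROM transactions
GROUP BY type
ORDER BY SUM(amount)

All groups:
  fee: 7703.17
  withdrawal: 9216.16
  interest: 10258.52
  transfer: 11209.66
  deposit: 16139.20

Highest: deposit (16139.20)
Lowest: fee (7703.17)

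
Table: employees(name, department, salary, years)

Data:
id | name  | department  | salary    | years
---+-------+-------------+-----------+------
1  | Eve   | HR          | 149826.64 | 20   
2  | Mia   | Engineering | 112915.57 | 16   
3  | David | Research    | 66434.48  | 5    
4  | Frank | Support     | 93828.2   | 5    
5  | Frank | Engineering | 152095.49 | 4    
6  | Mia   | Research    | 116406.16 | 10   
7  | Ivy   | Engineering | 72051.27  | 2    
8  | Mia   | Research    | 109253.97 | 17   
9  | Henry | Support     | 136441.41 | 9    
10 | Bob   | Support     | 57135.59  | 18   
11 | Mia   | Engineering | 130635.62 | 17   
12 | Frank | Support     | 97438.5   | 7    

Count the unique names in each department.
SELECT department, COUNT(DISTINCT name)
FROM employees
GROUP BY department

Result:
  Engineering: 3 distinct
  HR: 1 distinct
  Research: 2 distinct
  Support: 3 distinct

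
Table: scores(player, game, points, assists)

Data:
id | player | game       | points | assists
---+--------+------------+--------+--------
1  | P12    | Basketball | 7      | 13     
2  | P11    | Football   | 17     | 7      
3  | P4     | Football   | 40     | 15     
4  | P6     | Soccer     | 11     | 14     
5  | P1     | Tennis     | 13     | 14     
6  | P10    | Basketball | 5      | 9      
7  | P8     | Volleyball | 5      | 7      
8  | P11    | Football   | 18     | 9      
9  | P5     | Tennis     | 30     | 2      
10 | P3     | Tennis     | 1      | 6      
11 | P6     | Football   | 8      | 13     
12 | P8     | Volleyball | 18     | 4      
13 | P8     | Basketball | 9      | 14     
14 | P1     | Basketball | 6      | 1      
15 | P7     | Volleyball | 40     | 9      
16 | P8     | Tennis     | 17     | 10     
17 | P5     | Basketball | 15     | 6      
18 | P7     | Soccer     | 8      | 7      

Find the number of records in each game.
SELECT game, COUNT(*) as count
FROM scores
GROUP BY game

Result:
  Basketball: 5
  Football: 4
  Soccer: 2
  Tennis: 4
  Volleyball: 3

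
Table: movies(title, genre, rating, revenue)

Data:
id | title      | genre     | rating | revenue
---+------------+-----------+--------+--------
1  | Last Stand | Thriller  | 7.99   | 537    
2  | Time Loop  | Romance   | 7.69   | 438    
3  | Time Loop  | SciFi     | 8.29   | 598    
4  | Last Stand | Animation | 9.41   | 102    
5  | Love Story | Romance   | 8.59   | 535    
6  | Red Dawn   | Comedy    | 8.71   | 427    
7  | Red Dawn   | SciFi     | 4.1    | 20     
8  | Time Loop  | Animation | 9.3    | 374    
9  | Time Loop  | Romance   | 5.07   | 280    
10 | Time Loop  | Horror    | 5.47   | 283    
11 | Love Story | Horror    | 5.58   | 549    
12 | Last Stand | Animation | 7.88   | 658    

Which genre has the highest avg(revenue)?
SELECT genre, AVG(revenue) as val
FROM movies
GROUP BY genre
ORDER BY val DESC
LIMIT 1

Result: Thriller with avg(revenue) = 537.00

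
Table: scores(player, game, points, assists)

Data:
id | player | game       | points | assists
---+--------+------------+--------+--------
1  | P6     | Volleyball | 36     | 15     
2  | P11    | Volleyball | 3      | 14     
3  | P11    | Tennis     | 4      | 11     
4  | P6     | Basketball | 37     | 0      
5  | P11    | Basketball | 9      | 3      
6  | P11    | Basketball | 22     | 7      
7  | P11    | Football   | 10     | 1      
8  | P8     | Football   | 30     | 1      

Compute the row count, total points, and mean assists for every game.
SELECT game,
       COUNT(*) as cnt,
       SUM(points) as total_points,
       AVG(assists) as avg_assists
FROM scores
GROUP BY game

Result:
  Basketball: 3 records, 68 total points, 3.33 avg assists
  Football: 2 records, 40 total points, 1.00 avg assists
  Tennis: 1 records, 4 total points, 11.00 avg assists
  Volleyball: 2 records, 39 total points, 14.50 avg assists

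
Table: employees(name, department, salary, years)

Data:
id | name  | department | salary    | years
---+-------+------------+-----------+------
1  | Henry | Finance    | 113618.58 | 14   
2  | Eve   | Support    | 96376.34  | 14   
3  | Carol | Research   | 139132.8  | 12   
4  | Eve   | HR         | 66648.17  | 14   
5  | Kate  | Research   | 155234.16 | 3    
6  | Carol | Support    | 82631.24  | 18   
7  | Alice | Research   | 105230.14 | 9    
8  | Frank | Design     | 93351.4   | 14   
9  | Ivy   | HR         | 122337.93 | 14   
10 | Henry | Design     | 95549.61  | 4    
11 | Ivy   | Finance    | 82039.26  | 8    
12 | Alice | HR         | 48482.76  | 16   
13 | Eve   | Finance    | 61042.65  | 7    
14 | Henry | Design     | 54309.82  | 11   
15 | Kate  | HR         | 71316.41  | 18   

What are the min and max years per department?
SELECT department, MIN(years), MAX(years)
FROM employees
GROUP BY department

Result:
  Design: min=4, max=14
  Finance: min=7, max=14
  HR: min=14, max=18
  Research: min=3, max=12
  Support: min=14, max=18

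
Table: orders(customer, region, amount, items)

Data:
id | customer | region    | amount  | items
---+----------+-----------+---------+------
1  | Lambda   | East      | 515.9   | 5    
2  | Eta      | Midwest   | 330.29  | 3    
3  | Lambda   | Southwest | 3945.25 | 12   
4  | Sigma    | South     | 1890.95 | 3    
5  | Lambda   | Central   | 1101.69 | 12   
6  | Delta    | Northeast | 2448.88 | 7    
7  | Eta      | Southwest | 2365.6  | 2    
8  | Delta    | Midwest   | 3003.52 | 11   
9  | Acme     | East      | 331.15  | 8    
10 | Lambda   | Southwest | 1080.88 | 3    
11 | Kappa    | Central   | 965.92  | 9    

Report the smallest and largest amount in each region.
SELECT region, MIN(amount), MAX(amount)
FROM orders
GROUP BY region

Result:
  Central: min=965.92, max=1101.69
  East: min=331.15, max=515.90
  Midwest: min=330.29, max=3003.52
  Northeast: min=2448.88, max=2448.88
  South: min=1890.95, max=1890.95
  Southwest: min=1080.88, max=3945.25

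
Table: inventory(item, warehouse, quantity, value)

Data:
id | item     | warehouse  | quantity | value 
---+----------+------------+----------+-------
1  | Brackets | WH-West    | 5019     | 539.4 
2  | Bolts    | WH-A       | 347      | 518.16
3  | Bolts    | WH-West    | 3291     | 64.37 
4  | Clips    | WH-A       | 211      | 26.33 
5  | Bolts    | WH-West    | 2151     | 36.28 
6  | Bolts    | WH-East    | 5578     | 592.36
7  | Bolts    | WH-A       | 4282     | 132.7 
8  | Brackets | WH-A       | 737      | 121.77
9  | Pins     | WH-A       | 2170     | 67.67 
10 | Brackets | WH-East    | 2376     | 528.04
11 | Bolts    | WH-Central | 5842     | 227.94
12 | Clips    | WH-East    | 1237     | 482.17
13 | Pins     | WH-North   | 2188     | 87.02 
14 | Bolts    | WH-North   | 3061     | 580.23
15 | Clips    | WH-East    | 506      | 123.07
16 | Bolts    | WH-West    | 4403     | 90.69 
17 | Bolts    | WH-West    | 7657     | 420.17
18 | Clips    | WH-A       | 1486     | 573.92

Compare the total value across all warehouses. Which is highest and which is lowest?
SELECT warehouse, SUM(value)
FROM inventory
GROUP BY warehouse
ORDER BY SUM(value)

All groups:
  WH-Central: 227.94
  WH-North: 667.25
  WH-West: 1150.91
  WH-A: 1440.55
  WH-East: 1725.64

Highest: WH-East (1725.64)
Lowest: WH-Central (227.94)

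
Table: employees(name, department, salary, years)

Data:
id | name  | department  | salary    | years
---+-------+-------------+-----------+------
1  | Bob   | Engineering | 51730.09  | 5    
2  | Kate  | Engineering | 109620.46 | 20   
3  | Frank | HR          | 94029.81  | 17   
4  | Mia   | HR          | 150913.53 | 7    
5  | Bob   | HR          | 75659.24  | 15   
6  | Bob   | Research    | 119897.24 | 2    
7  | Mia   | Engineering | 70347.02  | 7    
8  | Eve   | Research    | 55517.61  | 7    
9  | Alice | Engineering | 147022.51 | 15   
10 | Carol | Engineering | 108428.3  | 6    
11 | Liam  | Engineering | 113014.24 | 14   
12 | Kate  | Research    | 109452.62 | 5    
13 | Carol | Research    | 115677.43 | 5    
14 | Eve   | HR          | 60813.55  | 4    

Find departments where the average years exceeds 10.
SELECT department, AVG(years)
FROM employees
GROUP BY department
HAVING AVG(years) > 10

Result:
  Engineering: avg=11.17
  HR: avg=10.75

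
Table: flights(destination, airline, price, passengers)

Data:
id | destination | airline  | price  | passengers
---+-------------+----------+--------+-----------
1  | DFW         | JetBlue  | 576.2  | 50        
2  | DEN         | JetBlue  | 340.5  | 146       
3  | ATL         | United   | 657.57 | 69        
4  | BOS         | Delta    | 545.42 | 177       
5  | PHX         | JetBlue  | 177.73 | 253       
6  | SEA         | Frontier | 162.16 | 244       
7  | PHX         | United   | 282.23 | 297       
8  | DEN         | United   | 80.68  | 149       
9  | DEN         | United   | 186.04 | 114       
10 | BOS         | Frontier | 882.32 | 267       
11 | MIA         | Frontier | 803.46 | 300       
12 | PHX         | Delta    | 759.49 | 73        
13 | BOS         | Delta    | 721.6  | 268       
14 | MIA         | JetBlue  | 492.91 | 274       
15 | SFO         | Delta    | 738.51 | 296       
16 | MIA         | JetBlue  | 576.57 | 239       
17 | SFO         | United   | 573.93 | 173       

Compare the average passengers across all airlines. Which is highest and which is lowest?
SELECT airline, AVG(passengers)
FROM flights
GROUP BY airline
ORDER BY AVG(passengers)

All groups:
  United: 160.40
  JetBlue: 192.40
  Delta: 203.50
  Frontier: 270.33

Highest: Frontier (270.33)
Lowest: United (160.40)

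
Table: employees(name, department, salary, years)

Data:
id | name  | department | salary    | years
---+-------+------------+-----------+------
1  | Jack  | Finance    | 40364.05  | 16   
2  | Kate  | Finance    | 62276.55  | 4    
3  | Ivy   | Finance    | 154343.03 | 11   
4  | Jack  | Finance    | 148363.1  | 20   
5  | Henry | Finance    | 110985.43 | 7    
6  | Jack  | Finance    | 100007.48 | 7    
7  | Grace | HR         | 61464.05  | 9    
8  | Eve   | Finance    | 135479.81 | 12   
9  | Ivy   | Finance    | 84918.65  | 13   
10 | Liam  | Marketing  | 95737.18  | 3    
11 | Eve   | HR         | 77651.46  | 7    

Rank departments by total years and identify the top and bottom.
SELECT department, SUM(years)
FROM employees
GROUP BY department
ORDER BY SUM(years)

All groups:
  Marketing: 3
  HR: 16
  Finance: 90

Highest: Finance (90)
Lowest: Marketing (3)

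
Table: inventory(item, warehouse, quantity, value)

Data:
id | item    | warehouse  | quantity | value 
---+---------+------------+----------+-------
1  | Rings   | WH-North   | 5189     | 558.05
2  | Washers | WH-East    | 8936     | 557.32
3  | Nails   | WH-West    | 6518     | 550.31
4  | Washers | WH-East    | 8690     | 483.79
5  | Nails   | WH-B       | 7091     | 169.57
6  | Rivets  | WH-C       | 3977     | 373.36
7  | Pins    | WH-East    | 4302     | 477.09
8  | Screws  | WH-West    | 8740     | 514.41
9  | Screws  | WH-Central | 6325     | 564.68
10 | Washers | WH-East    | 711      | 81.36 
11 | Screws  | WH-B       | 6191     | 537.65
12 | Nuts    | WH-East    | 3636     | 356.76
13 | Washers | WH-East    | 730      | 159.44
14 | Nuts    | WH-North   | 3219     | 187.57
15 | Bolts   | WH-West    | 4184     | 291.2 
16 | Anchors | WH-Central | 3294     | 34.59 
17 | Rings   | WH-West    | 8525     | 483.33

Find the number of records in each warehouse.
SELECT warehouse, COUNT(*) as count
FROM inventory
GROUP BY warehouse

Result:
  WH-B: 2
  WH-C: 1
  WH-Central: 2
  WH-East: 6
  WH-North: 2
  WH-West: 4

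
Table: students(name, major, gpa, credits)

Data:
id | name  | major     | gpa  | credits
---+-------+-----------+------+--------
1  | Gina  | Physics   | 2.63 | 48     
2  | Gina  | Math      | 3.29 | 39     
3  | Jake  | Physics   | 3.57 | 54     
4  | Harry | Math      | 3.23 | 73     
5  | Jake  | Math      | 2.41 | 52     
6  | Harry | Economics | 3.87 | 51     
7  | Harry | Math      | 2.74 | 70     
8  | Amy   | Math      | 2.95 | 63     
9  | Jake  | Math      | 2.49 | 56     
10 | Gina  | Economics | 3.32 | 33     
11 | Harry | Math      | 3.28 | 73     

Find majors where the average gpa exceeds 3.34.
SELECT major, AVG(gpa)
FROM students
GROUP BY major
HAVING AVG(gpa) > 3.34

Result:
  Economics: avg=3.60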